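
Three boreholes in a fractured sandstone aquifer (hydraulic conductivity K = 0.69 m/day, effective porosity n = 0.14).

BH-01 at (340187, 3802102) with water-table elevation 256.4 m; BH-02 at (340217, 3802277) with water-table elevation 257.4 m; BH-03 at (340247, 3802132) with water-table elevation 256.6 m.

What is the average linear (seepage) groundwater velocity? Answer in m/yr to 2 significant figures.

Taking BH-01 as reference: BH-02−BH-01 = (30, 175, +1.0); BH-03−BH-01 = (60, 30, +0.2).
Solve a·Δx + b·Δy = Δh: det = 30·30 − 60·175 = -9600.
∂h/∂x = [(+1.0)·30 − (+0.2)·175] / -9600 = +0.0005208
∂h/∂y = [30·(+0.2) − 60·(+1.0)] / -9600 = +0.005625
|∇h| = √(0.0005208² + 0.005625²) = 0.005649
Seepage velocity v = K·i/n = 0.69 × 0.005649 / 0.14 = 0.02784 m/day = 10.17 m/yr.

10 m/yr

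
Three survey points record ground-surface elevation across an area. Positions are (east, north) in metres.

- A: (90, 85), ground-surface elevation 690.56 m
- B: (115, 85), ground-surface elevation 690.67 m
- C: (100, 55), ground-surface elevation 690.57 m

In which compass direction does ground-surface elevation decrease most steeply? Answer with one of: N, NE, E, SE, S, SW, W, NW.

With z = a·x + b·y + c and A as origin, the differences give:
  25·a + 0·b = +0.11
  10·a + (-30)·b = +0.01
Eliminate b (×(-30) and ×0, subtract): -750·a = -3.300 → a = ∂z/∂x = +0.004400
Back-substitute: b = ∂z/∂y = +0.001133.
Steepest decrease is along −∇f = (-0.004400 E, -0.001133 N) → west.

W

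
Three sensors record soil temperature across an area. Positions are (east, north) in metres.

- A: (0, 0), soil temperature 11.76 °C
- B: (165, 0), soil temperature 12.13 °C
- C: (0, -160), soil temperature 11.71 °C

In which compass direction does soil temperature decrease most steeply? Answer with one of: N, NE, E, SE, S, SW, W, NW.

W

∂T/∂x = (12.13 − 11.76) / (165 − 0) = +0.002242
∂T/∂y = (11.71 − 11.76) / (-160 − 0) = +0.0003125
Steepest decrease is along −∇f = (-0.002242 E, -0.0003125 N) → west.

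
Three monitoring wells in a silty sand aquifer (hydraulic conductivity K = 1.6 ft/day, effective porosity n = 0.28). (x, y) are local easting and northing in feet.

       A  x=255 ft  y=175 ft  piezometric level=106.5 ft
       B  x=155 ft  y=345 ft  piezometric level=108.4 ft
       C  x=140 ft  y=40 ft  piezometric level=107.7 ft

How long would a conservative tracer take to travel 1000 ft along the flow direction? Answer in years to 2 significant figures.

Differences from A: to B (Δx, Δy, Δh) = (-100, 170, +1.9); to C = (-115, -135, +1.2).
Solve a·Δx + b·Δy = Δh: det = (-100)·(-135) − (-115)·170 = 33050.
∂h/∂x = [(+1.9)·(-135) − (+1.2)·170] / 33050 = -0.01393
∂h/∂y = [(-100)·(+1.2) − (-115)·(+1.9)] / 33050 = +0.002980
|∇h| = √(-0.01393² + 0.002980²) = 0.01425
Seepage velocity v = K·i/n = 1.6 × 0.01425 / 0.28 = 0.08143 ft/day.
t = 1000 / 0.08143 = 1.228e+04 days = 33.6 years.

34 years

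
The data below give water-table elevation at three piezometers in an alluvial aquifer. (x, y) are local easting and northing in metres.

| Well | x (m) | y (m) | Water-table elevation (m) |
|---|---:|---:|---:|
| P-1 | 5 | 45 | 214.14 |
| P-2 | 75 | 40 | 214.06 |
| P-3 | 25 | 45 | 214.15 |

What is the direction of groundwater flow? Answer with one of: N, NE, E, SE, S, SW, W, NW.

Three-point gradient (reference P-1): Δ to P-2 = (70, -5, -0.08), Δ to P-3 = (20, 0, +0.01).
∂h/∂x = +0.0005000, ∂h/∂y = +0.02300 (det = 100).
Flow = −∇h = (-0.0005000 east, -0.02300 north), which points south.

S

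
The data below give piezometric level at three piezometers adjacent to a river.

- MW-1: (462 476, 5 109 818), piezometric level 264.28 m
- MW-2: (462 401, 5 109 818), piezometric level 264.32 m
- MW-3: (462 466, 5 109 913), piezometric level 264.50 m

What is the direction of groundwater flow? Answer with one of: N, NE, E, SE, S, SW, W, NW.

S

Three-point gradient (reference MW-1): Δ to MW-2 = (-75, 0, +0.04), Δ to MW-3 = (-10, 95, +0.22).
∂h/∂x = -0.0005333, ∂h/∂y = +0.002260 (det = -7125).
Flow = −∇h = (+0.0005333 east, -0.002260 north), which points south.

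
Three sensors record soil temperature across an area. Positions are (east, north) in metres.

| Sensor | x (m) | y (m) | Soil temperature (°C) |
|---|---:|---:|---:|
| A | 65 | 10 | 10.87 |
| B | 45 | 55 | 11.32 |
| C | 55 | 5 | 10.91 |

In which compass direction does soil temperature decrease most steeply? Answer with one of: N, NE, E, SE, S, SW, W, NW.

Taking A as reference: B−A = (-20, 45, +0.45); C−A = (-10, -5, +0.04).
Solve a·Δx + b·Δy = ΔT: det = (-20)·(-5) − (-10)·45 = 550.
∂T/∂x = [(+0.45)·(-5) − (+0.04)·45] / 550 = -0.007364
∂T/∂y = [(-20)·(+0.04) − (-10)·(+0.45)] / 550 = +0.006727
Steepest decrease is along −∇f = (+0.007364 E, -0.006727 N) → southeast.

SE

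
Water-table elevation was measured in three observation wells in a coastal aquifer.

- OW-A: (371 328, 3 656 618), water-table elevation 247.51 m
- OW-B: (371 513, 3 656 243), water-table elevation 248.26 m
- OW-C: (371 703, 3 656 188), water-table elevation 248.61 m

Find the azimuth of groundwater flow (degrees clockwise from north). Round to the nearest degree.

With h = a·x + b·y + c and OW-A as origin, the differences give:
  185·a + (-375)·b = +0.75
  375·a + (-430)·b = +1.10
Eliminate b (×(-430) and ×(-375), subtract): 61075·a = 90.000 → a = ∂h/∂x = +0.001474
Back-substitute: b = ∂h/∂y = -0.001273.
Flow direction (−∇h) has components (-0.001474 E, +0.001273 N).
Azimuth = atan2(E, N) = atan2(-0.001474, +0.001273) = 310.8° ≈ 311°.

311°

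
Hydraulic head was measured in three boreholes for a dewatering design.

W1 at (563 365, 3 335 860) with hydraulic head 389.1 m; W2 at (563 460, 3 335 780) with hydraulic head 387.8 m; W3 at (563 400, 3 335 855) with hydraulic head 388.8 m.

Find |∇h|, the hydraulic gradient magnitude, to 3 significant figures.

0.0105

With h = a·x + b·y + c and W1 as origin, the differences give:
  95·a + (-80)·b = -1.3
  35·a + (-5)·b = -0.3
Eliminate b (×(-5) and ×(-80), subtract): 2325·a = -17.50 → a = ∂h/∂x = -0.007527
Back-substitute: b = ∂h/∂y = +0.007312.
|∇h| = √(-0.007527² + 0.007312²) = 0.01049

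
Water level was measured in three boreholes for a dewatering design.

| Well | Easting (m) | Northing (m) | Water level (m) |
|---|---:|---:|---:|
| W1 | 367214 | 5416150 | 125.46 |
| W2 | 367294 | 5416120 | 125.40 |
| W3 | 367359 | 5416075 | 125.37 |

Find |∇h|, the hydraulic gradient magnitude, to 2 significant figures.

0.0014

Differences from W1: to W2 (Δx, Δy, Δh) = (80, -30, -0.06); to W3 = (145, -75, -0.09).
Determinant of the coordinate differences = 80·(-75) − 145·(-30) = -1650.
∂h/∂x = [(-0.06)·(-75) − (-0.09)·(-30)] / -1650 = -0.001091
∂h/∂y = [80·(-0.09) − 145·(-0.06)] / -1650 = -0.0009091
|∇h| = √(-0.001091² + -0.0009091²) = 0.00142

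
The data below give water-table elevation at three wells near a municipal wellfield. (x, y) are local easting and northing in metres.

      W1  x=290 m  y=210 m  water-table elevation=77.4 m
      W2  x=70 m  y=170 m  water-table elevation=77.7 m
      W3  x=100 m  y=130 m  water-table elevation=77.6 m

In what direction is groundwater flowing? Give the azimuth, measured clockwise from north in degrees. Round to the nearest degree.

Taking W1 as reference: W2−W1 = (-220, -40, +0.3); W3−W1 = (-190, -80, +0.2).
Solve a·Δx + b·Δy = Δh: det = (-220)·(-80) − (-190)·(-40) = 10000.
∂h/∂x = [(+0.3)·(-80) − (+0.2)·(-40)] / 10000 = -0.001600
∂h/∂y = [(-220)·(+0.2) − (-190)·(+0.3)] / 10000 = +0.001300
Flow direction (−∇h) has components (+0.001600 E, -0.001300 N).
Azimuth = atan2(E, N) = atan2(+0.001600, -0.001300) = 129.1° ≈ 129°.

129°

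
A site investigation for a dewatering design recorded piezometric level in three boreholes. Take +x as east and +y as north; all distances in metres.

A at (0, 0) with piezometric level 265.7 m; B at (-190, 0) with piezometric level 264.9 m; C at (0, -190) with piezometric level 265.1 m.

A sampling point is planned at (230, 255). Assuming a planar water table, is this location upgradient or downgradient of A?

∂h/∂x = (264.9 − 265.7) / (-190 − 0) = +0.004211
∂h/∂y = (265.1 − 265.7) / (-190 − 0) = +0.003158
Head at (230, 255) = 265.7 + (+0.004211)·(230) + (+0.003158)·(255) = 267.47 m.
That is higher than the 265.7 m at A, so the point is upgradient.

upgradient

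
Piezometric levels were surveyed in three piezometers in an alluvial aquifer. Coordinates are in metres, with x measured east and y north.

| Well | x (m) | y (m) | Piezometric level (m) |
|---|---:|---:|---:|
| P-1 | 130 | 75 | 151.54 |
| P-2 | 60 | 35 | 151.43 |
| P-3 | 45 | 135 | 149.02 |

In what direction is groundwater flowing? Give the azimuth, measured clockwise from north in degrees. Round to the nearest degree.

Three-point gradient (reference P-1): Δ to P-2 = (-70, -40, -0.11), Δ to P-3 = (-85, 60, -2.52).
∂h/∂x = +0.01413, ∂h/∂y = -0.02198 (det = -7600).
Flow direction (−∇h) has components (-0.01413 E, +0.02198 N).
Azimuth = atan2(E, N) = atan2(-0.01413, +0.02198) = 327.3° ≈ 327°.

327°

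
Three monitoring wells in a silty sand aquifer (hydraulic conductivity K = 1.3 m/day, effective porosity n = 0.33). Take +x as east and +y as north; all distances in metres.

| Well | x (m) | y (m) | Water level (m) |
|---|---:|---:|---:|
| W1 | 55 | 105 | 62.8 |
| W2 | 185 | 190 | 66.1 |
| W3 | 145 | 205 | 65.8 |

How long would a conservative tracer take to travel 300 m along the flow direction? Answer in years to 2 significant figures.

With h = a·x + b·y + c and W1 as origin, the differences give:
  130·a + 85·b = +3.3
  90·a + 100·b = +3.0
Eliminate b (×100 and ×85, subtract): 5350·a = 75.00 → a = ∂h/∂x = +0.01402
Back-substitute: b = ∂h/∂y = +0.01738.
|∇h| = √(0.01402² + 0.01738²) = 0.02233
Seepage velocity v = K·i/n = 1.3 × 0.02233 / 0.33 = 0.08797 m/day.
t = 300 / 0.08797 = 3410 days = 9.34 years.

9.3 years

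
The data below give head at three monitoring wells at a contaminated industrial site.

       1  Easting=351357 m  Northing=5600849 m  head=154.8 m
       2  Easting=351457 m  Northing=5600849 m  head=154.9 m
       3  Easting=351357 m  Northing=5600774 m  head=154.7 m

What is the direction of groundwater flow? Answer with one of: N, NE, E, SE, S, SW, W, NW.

SW

∂h/∂x = (154.9 − 154.8) / (351457 − 351357) = +0.0010000
∂h/∂y = (154.7 − 154.8) / (5600774 − 5600849) = +0.001333
Flow = −∇h = (-0.0010000 east, -0.001333 north), which points southwest.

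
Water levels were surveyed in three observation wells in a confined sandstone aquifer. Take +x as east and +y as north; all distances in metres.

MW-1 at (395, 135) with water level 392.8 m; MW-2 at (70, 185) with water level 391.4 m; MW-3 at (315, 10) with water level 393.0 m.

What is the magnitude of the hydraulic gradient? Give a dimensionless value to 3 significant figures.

Taking MW-1 as reference: MW-2−MW-1 = (-325, 50, -1.4); MW-3−MW-1 = (-80, -125, +0.2).
Determinant of the coordinate differences = (-325)·(-125) − (-80)·50 = 44625.
∂h/∂x = [(-1.4)·(-125) − (+0.2)·50] / 44625 = +0.003697
∂h/∂y = [(-325)·(+0.2) − (-80)·(-1.4)] / 44625 = -0.003966
|∇h| = √(0.003697² + -0.003966²) = 0.005422

0.00542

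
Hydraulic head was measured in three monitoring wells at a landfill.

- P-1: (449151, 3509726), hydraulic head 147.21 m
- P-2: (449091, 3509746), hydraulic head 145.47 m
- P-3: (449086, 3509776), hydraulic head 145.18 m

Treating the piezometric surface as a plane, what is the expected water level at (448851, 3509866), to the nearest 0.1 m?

Three-point gradient (reference P-1): Δ to P-2 = (-60, 20, -1.74), Δ to P-3 = (-65, 50, -2.03).
∂h/∂x = +0.02729, ∂h/∂y = -0.005118 (det = -1700).
h(448851, 3509866) = 147.21 + (+0.02729)·(-300) + (-0.005118)·(140) = 147.21 -8.188 -0.716 = 138.305 m.

138.3 m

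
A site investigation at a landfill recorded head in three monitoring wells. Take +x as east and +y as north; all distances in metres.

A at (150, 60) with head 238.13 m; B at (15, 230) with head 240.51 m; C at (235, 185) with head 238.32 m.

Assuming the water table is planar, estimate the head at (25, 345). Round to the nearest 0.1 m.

241.3 m

With h = a·x + b·y + c and A as origin, the differences give:
  (-135)·a + 170·b = +2.38
  85·a + 125·b = +0.19
Eliminate b (×125 and ×170, subtract): -31325·a = 265.200 → a = ∂h/∂x = -0.008466
Back-substitute: b = ∂h/∂y = +0.007277.
h(25, 345) = 238.13 + (-0.008466)·(-125) + (+0.007277)·(285) = 238.13 +1.058 +2.074 = 241.262 m.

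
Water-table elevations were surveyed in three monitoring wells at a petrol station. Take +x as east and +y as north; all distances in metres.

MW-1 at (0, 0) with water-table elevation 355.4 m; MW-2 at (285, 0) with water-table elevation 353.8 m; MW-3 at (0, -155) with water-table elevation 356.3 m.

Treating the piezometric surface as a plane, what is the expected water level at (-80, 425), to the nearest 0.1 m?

353.4 m

∂h/∂x = (353.8 − 355.4) / (285 − 0) = -0.005614
∂h/∂y = (356.3 − 355.4) / (-155 − 0) = -0.005806
h(-80, 425) = 355.4 + (-0.005614)·(-80) + (-0.005806)·(425) = 355.4 +0.449 -2.468 = 353.381 m.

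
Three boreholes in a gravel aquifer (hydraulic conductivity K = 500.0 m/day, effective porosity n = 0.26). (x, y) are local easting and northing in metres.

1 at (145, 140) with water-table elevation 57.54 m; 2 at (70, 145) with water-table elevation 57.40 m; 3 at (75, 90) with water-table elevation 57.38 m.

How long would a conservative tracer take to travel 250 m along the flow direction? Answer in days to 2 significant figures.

Taking 1 as reference: 2−1 = (-75, 5, -0.14); 3−1 = (-70, -50, -0.16).
Determinant of the coordinate differences = (-75)·(-50) − (-70)·5 = 4100.
∂h/∂x = [(-0.14)·(-50) − (-0.16)·5] / 4100 = +0.001902
∂h/∂y = [(-75)·(-0.16) − (-70)·(-0.14)] / 4100 = +0.0005366
|∇h| = √(0.001902² + 0.0005366²) = 0.001976
Seepage velocity v = K·i/n = 500.0 × 0.001976 / 0.26 = 3.8 m/day.
t = 250 / 3.8 = 65.79 days.

66 days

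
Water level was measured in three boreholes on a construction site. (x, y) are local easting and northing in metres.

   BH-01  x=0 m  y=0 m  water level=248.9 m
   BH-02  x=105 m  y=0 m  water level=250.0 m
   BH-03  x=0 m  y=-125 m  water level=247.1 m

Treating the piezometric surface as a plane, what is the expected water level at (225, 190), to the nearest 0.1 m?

254.0 m

∂h/∂x = (250.0 − 248.9) / (105 − 0) = +0.01048
∂h/∂y = (247.1 − 248.9) / (-125 − 0) = +0.01440
h(225, 190) = 248.9 + (+0.01048)·(225) + (+0.01440)·(190) = 248.9 +2.357 +2.736 = 253.993 m.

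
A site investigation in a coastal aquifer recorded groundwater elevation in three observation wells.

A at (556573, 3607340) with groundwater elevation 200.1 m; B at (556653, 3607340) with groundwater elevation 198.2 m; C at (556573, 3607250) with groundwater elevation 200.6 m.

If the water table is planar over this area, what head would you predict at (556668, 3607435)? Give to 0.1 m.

∂h/∂x = (198.2 − 200.1) / (556653 − 556573) = -0.02375
∂h/∂y = (200.6 − 200.1) / (3607250 − 3607340) = -0.005556
h(556668, 3607435) = 200.1 + (-0.02375)·(95) + (-0.005556)·(95) = 200.1 -2.256 -0.528 = 197.316 m.

197.3 m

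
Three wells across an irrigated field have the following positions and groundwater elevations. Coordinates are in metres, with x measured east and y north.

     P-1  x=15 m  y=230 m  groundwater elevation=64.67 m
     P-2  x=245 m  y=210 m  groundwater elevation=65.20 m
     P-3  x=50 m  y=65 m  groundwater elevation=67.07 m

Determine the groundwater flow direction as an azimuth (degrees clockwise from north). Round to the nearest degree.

With h = a·x + b·y + c and P-1 as origin, the differences give:
  230·a + (-20)·b = +0.53
  35·a + (-165)·b = +2.40
Eliminate b (×(-165) and ×(-20), subtract): -37250·a = -39.450 → a = ∂h/∂x = +0.001059
Back-substitute: b = ∂h/∂y = -0.01432.
Flow direction (−∇h) has components (-0.001059 E, +0.01432 N).
Azimuth = atan2(E, N) = atan2(-0.001059, +0.01432) = 355.8° ≈ 356°.

356°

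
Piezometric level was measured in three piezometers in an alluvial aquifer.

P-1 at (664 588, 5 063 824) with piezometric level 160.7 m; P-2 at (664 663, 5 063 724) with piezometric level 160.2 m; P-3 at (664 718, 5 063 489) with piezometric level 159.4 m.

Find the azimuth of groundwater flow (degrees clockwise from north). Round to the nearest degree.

Taking P-1 as reference: P-2−P-1 = (75, -100, -0.5); P-3−P-1 = (130, -335, -1.3).
Solve a·Δx + b·Δy = Δh: det = 75·(-335) − 130·(-100) = -12125.
∂h/∂x = [(-0.5)·(-335) − (-1.3)·(-100)] / -12125 = -0.003093
∂h/∂y = [75·(-1.3) − 130·(-0.5)] / -12125 = +0.002680
Flow direction (−∇h) has components (+0.003093 E, -0.002680 N).
Azimuth = atan2(E, N) = atan2(+0.003093, -0.002680) = 130.9° ≈ 131°.

131°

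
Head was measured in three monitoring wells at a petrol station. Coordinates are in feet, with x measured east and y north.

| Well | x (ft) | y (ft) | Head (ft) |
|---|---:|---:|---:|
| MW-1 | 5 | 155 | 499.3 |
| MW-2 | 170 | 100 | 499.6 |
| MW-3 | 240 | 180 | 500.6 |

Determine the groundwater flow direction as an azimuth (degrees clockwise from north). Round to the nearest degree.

Differences from MW-1: to MW-2 (Δx, Δy, Δh) = (165, -55, +0.3); to MW-3 = (235, 25, +1.3).
Solve a·Δx + b·Δy = Δh: det = 165·25 − 235·(-55) = 17050.
∂h/∂x = [(+0.3)·25 − (+1.3)·(-55)] / 17050 = +0.004633
∂h/∂y = [165·(+1.3) − 235·(+0.3)] / 17050 = +0.008446
Flow direction (−∇h) has components (-0.004633 E, -0.008446 N).
Azimuth = atan2(E, N) = atan2(-0.004633, -0.008446) = 208.7° ≈ 209°.

209°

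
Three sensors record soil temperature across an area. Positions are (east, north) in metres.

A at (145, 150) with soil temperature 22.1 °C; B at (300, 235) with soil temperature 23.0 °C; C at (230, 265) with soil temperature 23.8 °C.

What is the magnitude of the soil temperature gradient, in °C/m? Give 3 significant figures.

Differences from A: to B (Δx, Δy, Δh) = (155, 85, +0.9); to C = (85, 115, +1.7).
Determinant of the coordinate differences = 155·115 − 85·85 = 10600.
∂T/∂x = [(+0.9)·115 − (+1.7)·85] / 10600 = -0.003868
∂T/∂y = [155·(+1.7) − 85·(+0.9)] / 10600 = +0.01764
|∇f| = √(-0.003868² + 0.01764²) = 0.01806 °C/m

0.0181 °C/m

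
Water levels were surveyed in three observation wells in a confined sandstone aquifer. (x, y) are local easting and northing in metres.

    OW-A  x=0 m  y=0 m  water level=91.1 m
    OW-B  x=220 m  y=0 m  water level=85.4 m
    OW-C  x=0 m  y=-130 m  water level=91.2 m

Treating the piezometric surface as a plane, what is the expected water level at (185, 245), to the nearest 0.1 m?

∂h/∂x = (85.4 − 91.1) / (220 − 0) = -0.02591
∂h/∂y = (91.2 − 91.1) / (-130 − 0) = -0.0007692
h(185, 245) = 91.1 + (-0.02591)·(185) + (-0.0007692)·(245) = 91.1 -4.793 -0.188 = 86.118 m.

86.1 m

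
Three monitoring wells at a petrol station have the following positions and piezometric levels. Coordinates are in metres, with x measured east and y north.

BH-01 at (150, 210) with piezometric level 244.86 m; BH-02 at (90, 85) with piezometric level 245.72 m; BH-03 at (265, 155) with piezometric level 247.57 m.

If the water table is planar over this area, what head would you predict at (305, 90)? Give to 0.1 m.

249.2 m

With h = a·x + b·y + c and BH-01 as origin, the differences give:
  (-60)·a + (-125)·b = +0.86
  115·a + (-55)·b = +2.71
Eliminate b (×(-55) and ×(-125), subtract): 17675·a = 291.450 → a = ∂h/∂x = +0.01649
Back-substitute: b = ∂h/∂y = -0.01479.
h(305, 90) = 244.86 + (+0.01649)·(155) + (-0.01479)·(-120) = 244.86 +2.556 +1.775 = 249.191 m.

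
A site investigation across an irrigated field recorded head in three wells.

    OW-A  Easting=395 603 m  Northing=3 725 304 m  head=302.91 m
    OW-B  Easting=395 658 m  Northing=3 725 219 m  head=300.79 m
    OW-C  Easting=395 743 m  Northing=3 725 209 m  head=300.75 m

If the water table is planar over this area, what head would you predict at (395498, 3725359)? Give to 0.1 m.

With h = a·x + b·y + c and OW-A as origin, the differences give:
  55·a + (-85)·b = -2.12
  140·a + (-95)·b = -2.16
Eliminate b (×(-95) and ×(-85), subtract): 6675·a = 17.800 → a = ∂h/∂x = +0.002667
Back-substitute: b = ∂h/∂y = +0.02667.
h(395498, 3725359) = 302.91 + (+0.002667)·(-105) + (+0.02667)·(55) = 302.91 -0.280 +1.467 = 304.097 m.

304.1 m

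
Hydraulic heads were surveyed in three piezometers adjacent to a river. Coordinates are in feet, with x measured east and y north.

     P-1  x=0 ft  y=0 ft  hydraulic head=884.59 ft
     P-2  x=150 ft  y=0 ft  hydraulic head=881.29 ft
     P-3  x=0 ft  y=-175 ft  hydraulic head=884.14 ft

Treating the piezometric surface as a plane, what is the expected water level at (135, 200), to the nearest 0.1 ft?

∂h/∂x = (881.29 − 884.59) / (150 − 0) = -0.02200
∂h/∂y = (884.14 − 884.59) / (-175 − 0) = +0.002571
h(135, 200) = 884.59 + (-0.02200)·(135) + (+0.002571)·(200) = 884.59 -2.970 +0.514 = 882.134 ft.

882.1 ft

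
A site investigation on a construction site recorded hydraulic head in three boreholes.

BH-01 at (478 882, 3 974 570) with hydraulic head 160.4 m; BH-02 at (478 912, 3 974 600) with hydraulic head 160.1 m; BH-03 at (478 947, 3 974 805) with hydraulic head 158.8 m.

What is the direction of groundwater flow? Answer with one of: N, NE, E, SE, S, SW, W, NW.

Three-point gradient (reference BH-01): Δ to BH-02 = (30, 30, -0.3), Δ to BH-03 = (65, 235, -1.6).
∂h/∂x = -0.004412, ∂h/∂y = -0.005588 (det = 5100).
Flow = −∇h = (+0.004412 east, +0.005588 north), which points northeast.

NE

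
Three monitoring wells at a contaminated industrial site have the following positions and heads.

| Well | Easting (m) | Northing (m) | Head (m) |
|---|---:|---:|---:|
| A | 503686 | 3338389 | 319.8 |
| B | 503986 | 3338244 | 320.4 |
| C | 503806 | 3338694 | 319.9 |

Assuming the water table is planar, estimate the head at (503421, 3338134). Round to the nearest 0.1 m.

Three-point gradient (reference A): Δ to B = (300, -145, +0.6), Δ to C = (120, 305, +0.1).
∂h/∂x = +0.001814, ∂h/∂y = -0.0003857 (det = 108900).
h(503421, 3338134) = 319.8 + (+0.001814)·(-265) + (-0.0003857)·(-255) = 319.8 -0.481 +0.098 = 319.418 m.

319.4 m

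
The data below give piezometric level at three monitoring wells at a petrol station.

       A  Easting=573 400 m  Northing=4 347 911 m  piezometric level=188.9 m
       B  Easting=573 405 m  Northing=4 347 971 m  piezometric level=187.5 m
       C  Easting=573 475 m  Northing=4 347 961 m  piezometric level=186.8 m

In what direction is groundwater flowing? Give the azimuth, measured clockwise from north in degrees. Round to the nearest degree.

031°

With h = a·x + b·y + c and A as origin, the differences give:
  5·a + 60·b = -1.4
  75·a + 50·b = -2.1
Eliminate b (×50 and ×60, subtract): -4250·a = 56.00 → a = ∂h/∂x = -0.01318
Back-substitute: b = ∂h/∂y = -0.02224.
Flow direction (−∇h) has components (+0.01318 E, +0.02224 N).
Azimuth = atan2(E, N) = atan2(+0.01318, +0.02224) = 30.7° ≈ 031°.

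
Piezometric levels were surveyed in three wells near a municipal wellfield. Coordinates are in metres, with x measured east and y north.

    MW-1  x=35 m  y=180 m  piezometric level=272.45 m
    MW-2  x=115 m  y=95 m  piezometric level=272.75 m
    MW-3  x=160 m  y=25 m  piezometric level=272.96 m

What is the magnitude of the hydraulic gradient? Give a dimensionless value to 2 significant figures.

0.0026

Differences from MW-1: to MW-2 (Δx, Δy, Δh) = (80, -85, +0.30); to MW-3 = (125, -155, +0.51).
Determinant of the coordinate differences = 80·(-155) − 125·(-85) = -1775.
∂h/∂x = [(+0.30)·(-155) − (+0.51)·(-85)] / -1775 = +0.001775
∂h/∂y = [80·(+0.51) − 125·(+0.30)] / -1775 = -0.001859
|∇h| = √(0.001775² + -0.001859²) = 0.00257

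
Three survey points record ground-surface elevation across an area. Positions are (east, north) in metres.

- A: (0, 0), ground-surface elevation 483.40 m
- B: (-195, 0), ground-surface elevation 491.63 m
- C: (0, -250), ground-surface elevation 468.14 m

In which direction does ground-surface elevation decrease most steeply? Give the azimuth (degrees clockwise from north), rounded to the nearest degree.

∂z/∂x = (491.63 − 483.40) / (-195 − 0) = -0.04221
∂z/∂y = (468.14 − 483.40) / (-250 − 0) = +0.06104
Steepest decrease is along −∇f: components (+0.04221 E, -0.06104 N).
Azimuth = atan2(+0.04221, -0.06104) = 145.3° ≈ 145°.

145°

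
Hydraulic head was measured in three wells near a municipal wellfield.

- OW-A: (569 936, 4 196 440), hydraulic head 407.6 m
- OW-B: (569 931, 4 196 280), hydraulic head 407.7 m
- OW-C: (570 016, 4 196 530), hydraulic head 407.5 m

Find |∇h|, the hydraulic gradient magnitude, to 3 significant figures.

0.000831

Taking OW-A as reference: OW-B−OW-A = (-5, -160, +0.1); OW-C−OW-A = (80, 90, -0.1).
Determinant of the coordinate differences = (-5)·90 − 80·(-160) = 12350.
∂h/∂x = [(+0.1)·90 − (-0.1)·(-160)] / 12350 = -0.0005668
∂h/∂y = [(-5)·(-0.1) − 80·(+0.1)] / 12350 = -0.0006073
|∇h| = √(-0.0005668² + -0.0006073²) = 0.0008307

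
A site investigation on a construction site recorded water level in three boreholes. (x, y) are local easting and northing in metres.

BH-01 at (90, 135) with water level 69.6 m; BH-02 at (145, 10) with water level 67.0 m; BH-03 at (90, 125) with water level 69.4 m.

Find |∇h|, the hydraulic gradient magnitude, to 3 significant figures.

0.0201

Taking BH-01 as reference: BH-02−BH-01 = (55, -125, -2.6); BH-03−BH-01 = (0, -10, -0.2).
Solve a·Δx + b·Δy = Δh: det = 55·(-10) − 0·(-125) = -550.
∂h/∂x = [(-2.6)·(-10) − (-0.2)·(-125)] / -550 = -0.001818
∂h/∂y = [55·(-0.2) − 0·(-2.6)] / -550 = +0.02000
|∇h| = √(-0.001818² + 0.02000²) = 0.02008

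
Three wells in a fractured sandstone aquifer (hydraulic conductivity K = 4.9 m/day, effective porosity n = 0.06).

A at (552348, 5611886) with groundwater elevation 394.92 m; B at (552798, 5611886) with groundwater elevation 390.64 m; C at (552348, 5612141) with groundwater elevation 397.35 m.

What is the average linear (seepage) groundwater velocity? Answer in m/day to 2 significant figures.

∂h/∂x = (390.64 − 394.92) / (552798 − 552348) = -0.009511
∂h/∂y = (397.35 − 394.92) / (5612141 − 5611886) = +0.009529
|∇h| = √(-0.009511² + 0.009529²) = 0.01346
Seepage velocity v = K·i/n = 4.9 × 0.01346 / 0.06 = 1.099 m/day.

1.1 m/day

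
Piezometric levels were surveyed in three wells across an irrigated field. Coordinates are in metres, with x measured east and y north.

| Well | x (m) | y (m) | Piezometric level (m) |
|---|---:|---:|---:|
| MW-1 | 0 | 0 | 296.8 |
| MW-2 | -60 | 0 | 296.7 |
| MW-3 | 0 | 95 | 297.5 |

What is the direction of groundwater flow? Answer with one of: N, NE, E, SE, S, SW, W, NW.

∂h/∂x = (296.7 − 296.8) / (-60 − 0) = +0.001667
∂h/∂y = (297.5 − 296.8) / (95 − 0) = +0.007368
Flow = −∇h = (-0.001667 east, -0.007368 north), which points south.

S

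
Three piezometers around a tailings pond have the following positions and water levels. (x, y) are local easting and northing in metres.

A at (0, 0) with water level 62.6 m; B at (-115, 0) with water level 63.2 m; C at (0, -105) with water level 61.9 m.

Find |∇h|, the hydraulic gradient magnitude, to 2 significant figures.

0.0085

∂h/∂x = (63.2 − 62.6) / (-115 − 0) = -0.005217
∂h/∂y = (61.9 − 62.6) / (-105 − 0) = +0.006667
|∇h| = √(-0.005217² + 0.006667²) = 0.008466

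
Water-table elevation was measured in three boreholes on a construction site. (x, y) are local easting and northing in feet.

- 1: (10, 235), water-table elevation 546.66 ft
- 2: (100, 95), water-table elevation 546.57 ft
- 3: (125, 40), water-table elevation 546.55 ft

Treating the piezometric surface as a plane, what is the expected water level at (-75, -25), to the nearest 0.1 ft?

Differences from 1: to 2 (Δx, Δy, Δh) = (90, -140, -0.09); to 3 = (115, -195, -0.11).
Solve a·Δx + b·Δy = Δh: det = 90·(-195) − 115·(-140) = -1450.
∂h/∂x = [(-0.09)·(-195) − (-0.11)·(-140)] / -1450 = -0.001483
∂h/∂y = [90·(-0.11) − 115·(-0.09)] / -1450 = -0.0003103
h(-75, -25) = 546.66 + (-0.001483)·(-85) + (-0.0003103)·(-260) = 546.66 +0.126 +0.081 = 546.867 ft.

546.9 ft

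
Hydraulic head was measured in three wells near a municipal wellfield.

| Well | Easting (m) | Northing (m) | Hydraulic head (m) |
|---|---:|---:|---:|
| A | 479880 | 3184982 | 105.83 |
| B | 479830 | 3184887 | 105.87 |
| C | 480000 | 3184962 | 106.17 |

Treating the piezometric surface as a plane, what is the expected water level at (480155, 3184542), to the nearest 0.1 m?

107.3 m

With h = a·x + b·y + c and A as origin, the differences give:
  (-50)·a + (-95)·b = +0.04
  120·a + (-20)·b = +0.34
Eliminate b (×(-20) and ×(-95), subtract): 12400·a = 31.500 → a = ∂h/∂x = +0.002540
Back-substitute: b = ∂h/∂y = -0.001758.
h(480155, 3184542) = 105.83 + (+0.002540)·(275) + (-0.001758)·(-440) = 105.83 +0.699 +0.774 = 107.302 m.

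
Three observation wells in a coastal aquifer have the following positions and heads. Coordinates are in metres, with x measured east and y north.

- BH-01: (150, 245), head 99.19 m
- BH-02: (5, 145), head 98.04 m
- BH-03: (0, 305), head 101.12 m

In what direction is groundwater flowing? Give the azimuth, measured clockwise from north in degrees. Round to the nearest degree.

With h = a·x + b·y + c and BH-01 as origin, the differences give:
  (-145)·a + (-100)·b = -1.15
  (-150)·a + 60·b = +1.93
Eliminate b (×60 and ×(-100), subtract): -23700·a = 124.000 → a = ∂h/∂x = -0.005232
Back-substitute: b = ∂h/∂y = +0.01909.
Flow direction (−∇h) has components (+0.005232 E, -0.01909 N).
Azimuth = atan2(E, N) = atan2(+0.005232, -0.01909) = 164.7° ≈ 165°.

165°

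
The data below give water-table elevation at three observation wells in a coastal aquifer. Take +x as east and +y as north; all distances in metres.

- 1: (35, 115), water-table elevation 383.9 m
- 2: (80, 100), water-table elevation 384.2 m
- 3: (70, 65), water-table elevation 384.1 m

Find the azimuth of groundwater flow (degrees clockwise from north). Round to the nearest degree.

263°

With h = a·x + b·y + c and 1 as origin, the differences give:
  45·a + (-15)·b = +0.3
  35·a + (-50)·b = +0.2
Eliminate b (×(-50) and ×(-15), subtract): -1725·a = -12.00 → a = ∂h/∂x = +0.006957
Back-substitute: b = ∂h/∂y = +0.0008696.
Flow direction (−∇h) has components (-0.006957 E, -0.0008696 N).
Azimuth = atan2(E, N) = atan2(-0.006957, -0.0008696) = 262.9° ≈ 263°.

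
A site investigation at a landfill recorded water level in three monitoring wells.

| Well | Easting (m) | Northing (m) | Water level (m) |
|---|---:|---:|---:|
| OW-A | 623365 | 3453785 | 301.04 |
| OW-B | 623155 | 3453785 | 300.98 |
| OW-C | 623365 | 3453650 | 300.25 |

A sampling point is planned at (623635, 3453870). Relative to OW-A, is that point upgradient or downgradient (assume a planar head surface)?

upgradient

∂h/∂x = (300.98 − 301.04) / (623155 − 623365) = +0.0002857
∂h/∂y = (300.25 − 301.04) / (3453650 − 3453785) = +0.005852
Head at (623635, 3453870) = 301.04 + (+0.0002857)·(270) + (+0.005852)·(85) = 301.61 m.
That is higher than the 301.04 m at OW-A, so the point is upgradient.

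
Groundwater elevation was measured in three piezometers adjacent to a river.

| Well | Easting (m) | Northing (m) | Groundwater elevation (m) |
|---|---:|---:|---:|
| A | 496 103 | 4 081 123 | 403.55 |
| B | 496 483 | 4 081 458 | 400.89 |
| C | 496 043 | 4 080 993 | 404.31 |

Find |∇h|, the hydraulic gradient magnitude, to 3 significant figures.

0.00540

Taking A as reference: B−A = (380, 335, -2.66); C−A = (-60, -130, +0.76).
Determinant of the coordinate differences = 380·(-130) − (-60)·335 = -29300.
∂h/∂x = [(-2.66)·(-130) − (+0.76)·335] / -29300 = -0.003113
∂h/∂y = [380·(+0.76) − (-60)·(-2.66)] / -29300 = -0.004410
|∇h| = √(-0.003113² + -0.004410²) = 0.005398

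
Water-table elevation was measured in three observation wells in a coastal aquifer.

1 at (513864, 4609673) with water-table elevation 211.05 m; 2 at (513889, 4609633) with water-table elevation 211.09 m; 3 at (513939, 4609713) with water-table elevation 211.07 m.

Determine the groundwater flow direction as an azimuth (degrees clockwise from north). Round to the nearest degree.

316°

Taking 1 as reference: 2−1 = (25, -40, +0.04); 3−1 = (75, 40, +0.02).
Determinant of the coordinate differences = 25·40 − 75·(-40) = 4000.
∂h/∂x = [(+0.04)·40 − (+0.02)·(-40)] / 4000 = +0.0006000
∂h/∂y = [25·(+0.02) − 75·(+0.04)] / 4000 = -0.0006250
Flow direction (−∇h) has components (-0.0006000 E, +0.0006250 N).
Azimuth = atan2(E, N) = atan2(-0.0006000, +0.0006250) = 316.2° ≈ 316°.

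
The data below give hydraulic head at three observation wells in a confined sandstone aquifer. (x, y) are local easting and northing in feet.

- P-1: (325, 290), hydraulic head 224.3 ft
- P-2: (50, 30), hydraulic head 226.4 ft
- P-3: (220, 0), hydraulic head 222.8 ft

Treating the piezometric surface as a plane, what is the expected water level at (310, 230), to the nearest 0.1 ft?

223.9 ft

Three-point gradient (reference P-1): Δ to P-2 = (-275, -260, +2.1), Δ to P-3 = (-105, -290, -1.5).
∂h/∂x = -0.01905, ∂h/∂y = +0.01207 (det = 52450).
h(310, 230) = 224.3 + (-0.01905)·(-15) + (+0.01207)·(-60) = 224.3 +0.286 -0.724 = 223.862 ft.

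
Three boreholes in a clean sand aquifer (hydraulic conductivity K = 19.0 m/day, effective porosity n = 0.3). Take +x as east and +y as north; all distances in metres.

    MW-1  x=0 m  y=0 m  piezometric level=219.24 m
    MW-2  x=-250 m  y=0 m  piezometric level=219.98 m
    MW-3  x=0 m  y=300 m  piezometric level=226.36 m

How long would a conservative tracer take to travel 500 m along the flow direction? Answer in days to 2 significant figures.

330 days

∂h/∂x = (219.98 − 219.24) / (-250 − 0) = -0.002960
∂h/∂y = (226.36 − 219.24) / (300 − 0) = +0.02373
|∇h| = √(-0.002960² + 0.02373²) = 0.02391
Seepage velocity v = K·i/n = 19.0 × 0.02391 / 0.3 = 1.514 m/day.
t = 500 / 1.514 = 330.3 days.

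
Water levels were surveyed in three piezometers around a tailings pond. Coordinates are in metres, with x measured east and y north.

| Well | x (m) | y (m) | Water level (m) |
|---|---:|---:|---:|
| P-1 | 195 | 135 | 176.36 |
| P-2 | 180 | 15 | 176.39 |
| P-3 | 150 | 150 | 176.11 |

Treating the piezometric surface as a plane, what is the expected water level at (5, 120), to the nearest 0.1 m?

Differences from P-1: to P-2 (Δx, Δy, Δh) = (-15, -120, +0.03); to P-3 = (-45, 15, -0.25).
Determinant of the coordinate differences = (-15)·15 − (-45)·(-120) = -5625.
∂h/∂x = [(+0.03)·15 − (-0.25)·(-120)] / -5625 = +0.005253
∂h/∂y = [(-15)·(-0.25) − (-45)·(+0.03)] / -5625 = -0.0009067
h(5, 120) = 176.36 + (+0.005253)·(-190) + (-0.0009067)·(-15) = 176.36 -0.998 +0.014 = 175.375 m.

175.4 m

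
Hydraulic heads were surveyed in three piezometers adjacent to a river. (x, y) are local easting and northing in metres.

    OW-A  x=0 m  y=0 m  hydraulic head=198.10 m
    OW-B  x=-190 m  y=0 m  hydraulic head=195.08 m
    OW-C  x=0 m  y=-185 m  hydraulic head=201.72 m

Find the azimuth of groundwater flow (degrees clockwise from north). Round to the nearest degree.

∂h/∂x = (195.08 − 198.10) / (-190 − 0) = +0.01589
∂h/∂y = (201.72 − 198.10) / (-185 − 0) = -0.01957
Flow direction (−∇h) has components (-0.01589 E, +0.01957 N).
Azimuth = atan2(E, N) = atan2(-0.01589, +0.01957) = 320.9° ≈ 321°.

321°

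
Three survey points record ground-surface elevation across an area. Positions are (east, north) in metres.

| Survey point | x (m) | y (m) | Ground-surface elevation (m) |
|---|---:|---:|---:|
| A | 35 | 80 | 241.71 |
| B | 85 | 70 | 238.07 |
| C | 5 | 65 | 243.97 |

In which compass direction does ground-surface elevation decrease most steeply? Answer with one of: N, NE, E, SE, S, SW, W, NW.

Differences from A: to B (Δx, Δy, Δh) = (50, -10, -3.64); to C = (-30, -15, +2.26).
Solve a·Δx + b·Δy = Δz: det = 50·(-15) − (-30)·(-10) = -1050.
∂z/∂x = [(-3.64)·(-15) − (+2.26)·(-10)] / -1050 = -0.07352
∂z/∂y = [50·(+2.26) − (-30)·(-3.64)] / -1050 = -0.003619
Steepest decrease is along −∇f = (+0.07352 E, +0.003619 N) → east.

E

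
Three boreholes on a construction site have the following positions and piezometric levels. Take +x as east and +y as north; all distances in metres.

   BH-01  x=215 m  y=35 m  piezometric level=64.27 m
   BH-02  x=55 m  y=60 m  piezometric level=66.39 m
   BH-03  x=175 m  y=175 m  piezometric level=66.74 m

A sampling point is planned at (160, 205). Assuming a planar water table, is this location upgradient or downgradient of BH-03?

Differences from BH-01: to BH-02 (Δx, Δy, Δh) = (-160, 25, +2.12); to BH-03 = (-40, 140, +2.47).
Determinant of the coordinate differences = (-160)·140 − (-40)·25 = -21400.
∂h/∂x = [(+2.12)·140 − (+2.47)·25] / -21400 = -0.01098
∂h/∂y = [(-160)·(+2.47) − (-40)·(+2.12)] / -21400 = +0.01450
Head at (160, 205) = 64.27 + (-0.01098)·(-55) + (+0.01450)·(170) = 67.34 m.
That is higher than the 66.74 m at BH-03, so the point is upgradient.

upgradient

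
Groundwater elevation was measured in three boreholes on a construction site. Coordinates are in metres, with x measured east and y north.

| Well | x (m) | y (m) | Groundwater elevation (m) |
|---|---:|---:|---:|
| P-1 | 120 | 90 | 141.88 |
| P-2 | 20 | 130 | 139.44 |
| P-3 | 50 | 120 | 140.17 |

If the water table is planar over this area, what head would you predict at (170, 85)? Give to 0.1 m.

143.1 m

With h = a·x + b·y + c and P-1 as origin, the differences give:
  (-100)·a + 40·b = -2.44
  (-70)·a + 30·b = -1.71
Eliminate b (×30 and ×40, subtract): -200·a = -4.800 → a = ∂h/∂x = +0.02400
Back-substitute: b = ∂h/∂y = -0.001000.
h(170, 85) = 141.88 + (+0.02400)·(50) + (-0.001000)·(-5) = 141.88 +1.200 +0.005 = 143.085 m.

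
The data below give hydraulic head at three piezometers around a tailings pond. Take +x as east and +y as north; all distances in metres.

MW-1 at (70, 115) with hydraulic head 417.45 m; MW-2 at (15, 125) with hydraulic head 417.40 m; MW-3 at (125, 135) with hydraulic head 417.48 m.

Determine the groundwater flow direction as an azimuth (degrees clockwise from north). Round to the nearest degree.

With h = a·x + b·y + c and MW-1 as origin, the differences give:
  (-55)·a + 10·b = -0.05
  55·a + 20·b = +0.03
Eliminate b (×20 and ×10, subtract): -1650·a = -1.300 → a = ∂h/∂x = +0.0007879
Back-substitute: b = ∂h/∂y = -0.0006667.
Flow direction (−∇h) has components (-0.0007879 E, +0.0006667 N).
Azimuth = atan2(E, N) = atan2(-0.0007879, +0.0006667) = 310.2° ≈ 310°.

310°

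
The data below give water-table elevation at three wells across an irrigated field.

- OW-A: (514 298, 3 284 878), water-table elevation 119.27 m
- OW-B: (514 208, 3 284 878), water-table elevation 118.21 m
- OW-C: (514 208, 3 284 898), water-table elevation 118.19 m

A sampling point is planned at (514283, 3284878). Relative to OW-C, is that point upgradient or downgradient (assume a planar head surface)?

upgradient

Three-point gradient (reference OW-A): Δ to OW-B = (-90, 0, -1.06), Δ to OW-C = (-90, 20, -1.08).
∂h/∂x = +0.01178, ∂h/∂y = -0.0010000 (det = -1800).
Head at (514283, 3284878) = 119.27 + (+0.01178)·(-15) + (-0.0010000)·(0) = 119.09 m.
That is higher than the 118.19 m at OW-C, so the point is upgradient.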